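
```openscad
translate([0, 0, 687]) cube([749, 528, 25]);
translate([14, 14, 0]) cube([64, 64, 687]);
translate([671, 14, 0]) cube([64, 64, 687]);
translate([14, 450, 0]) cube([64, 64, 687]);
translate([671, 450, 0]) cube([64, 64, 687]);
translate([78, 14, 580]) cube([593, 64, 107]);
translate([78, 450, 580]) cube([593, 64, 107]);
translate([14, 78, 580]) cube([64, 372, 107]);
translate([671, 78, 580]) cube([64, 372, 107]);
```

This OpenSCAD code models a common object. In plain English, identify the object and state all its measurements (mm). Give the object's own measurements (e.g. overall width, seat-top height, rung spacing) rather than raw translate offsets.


A rectangular dining table. The top is 749×528×25 mm with its upper surface at z = 712 mm. It stands on four 64×64 mm square legs, each inset 14 mm from the nearest pair of top edges, running from the floor to the underside of the top. Four apron rails, 64 mm thick and 107 mm tall, run between adjacent legs with their top edges flush with the underside of the top and their outer faces flush with the legs' outer faces.


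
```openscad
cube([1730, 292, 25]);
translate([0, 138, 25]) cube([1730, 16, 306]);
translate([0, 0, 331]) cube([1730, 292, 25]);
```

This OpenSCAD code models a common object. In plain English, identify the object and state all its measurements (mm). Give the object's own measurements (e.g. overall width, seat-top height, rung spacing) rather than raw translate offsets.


An I-beam lying along x, 1730 mm long. Overall section height 356 mm. Two flanges 292 mm wide (y) and 25 mm thick, one on the floor and one at the top; a web 16 mm thick runs between them, centred on the flange width.


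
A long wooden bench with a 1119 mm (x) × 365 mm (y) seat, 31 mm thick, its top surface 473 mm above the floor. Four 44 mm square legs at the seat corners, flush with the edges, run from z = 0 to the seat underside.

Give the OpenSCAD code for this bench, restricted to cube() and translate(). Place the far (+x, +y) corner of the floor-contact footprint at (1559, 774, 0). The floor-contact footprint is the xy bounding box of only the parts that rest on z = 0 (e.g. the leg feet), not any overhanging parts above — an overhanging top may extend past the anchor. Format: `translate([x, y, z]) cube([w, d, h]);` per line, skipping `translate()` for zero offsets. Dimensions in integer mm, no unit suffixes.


translate([440, 409, 442]) cube([1119, 365, 31]);
translate([440, 409, 0]) cube([44, 44, 442]);
translate([440, 730, 0]) cube([44, 44, 442]);
translate([1515, 409, 0]) cube([44, 44, 442]);
translate([1515, 730, 0]) cube([44, 44, 442]);


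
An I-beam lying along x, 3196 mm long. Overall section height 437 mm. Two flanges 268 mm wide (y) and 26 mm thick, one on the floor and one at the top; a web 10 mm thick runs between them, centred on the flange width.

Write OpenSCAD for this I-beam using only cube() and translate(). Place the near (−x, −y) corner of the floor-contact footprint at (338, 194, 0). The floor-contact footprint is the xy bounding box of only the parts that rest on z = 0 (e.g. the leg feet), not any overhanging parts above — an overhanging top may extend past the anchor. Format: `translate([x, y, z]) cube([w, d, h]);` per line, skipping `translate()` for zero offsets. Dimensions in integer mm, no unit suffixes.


translate([338, 194, 0]) cube([3196, 268, 26]);
translate([338, 323, 26]) cube([3196, 10, 385]);
translate([338, 194, 411]) cube([3196, 268, 26]);


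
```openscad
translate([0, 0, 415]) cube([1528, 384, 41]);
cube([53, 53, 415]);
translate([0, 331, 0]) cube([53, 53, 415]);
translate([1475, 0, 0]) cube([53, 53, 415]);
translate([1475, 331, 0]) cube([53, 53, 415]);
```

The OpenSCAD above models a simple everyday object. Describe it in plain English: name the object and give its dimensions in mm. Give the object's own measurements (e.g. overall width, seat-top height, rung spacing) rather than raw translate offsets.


A long wooden bench with a 1528 mm (x) × 384 mm (y) seat, 41 mm thick, its top surface 456 mm above the floor. Four 53 mm square legs at the seat corners, flush with the edges, run from z = 0 to the seat underside.


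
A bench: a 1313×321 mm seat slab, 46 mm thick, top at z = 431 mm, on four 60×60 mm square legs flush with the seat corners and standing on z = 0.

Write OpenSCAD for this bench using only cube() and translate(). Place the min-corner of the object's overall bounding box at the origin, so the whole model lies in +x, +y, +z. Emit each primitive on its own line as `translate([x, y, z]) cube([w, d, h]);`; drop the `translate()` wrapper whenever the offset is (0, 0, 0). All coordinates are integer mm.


translate([0, 0, 385]) cube([1313, 321, 46]);
cube([60, 60, 385]);
translate([0, 261, 0]) cube([60, 60, 385]);
translate([1253, 0, 0]) cube([60, 60, 385]);
translate([1253, 261, 0]) cube([60, 60, 385]);


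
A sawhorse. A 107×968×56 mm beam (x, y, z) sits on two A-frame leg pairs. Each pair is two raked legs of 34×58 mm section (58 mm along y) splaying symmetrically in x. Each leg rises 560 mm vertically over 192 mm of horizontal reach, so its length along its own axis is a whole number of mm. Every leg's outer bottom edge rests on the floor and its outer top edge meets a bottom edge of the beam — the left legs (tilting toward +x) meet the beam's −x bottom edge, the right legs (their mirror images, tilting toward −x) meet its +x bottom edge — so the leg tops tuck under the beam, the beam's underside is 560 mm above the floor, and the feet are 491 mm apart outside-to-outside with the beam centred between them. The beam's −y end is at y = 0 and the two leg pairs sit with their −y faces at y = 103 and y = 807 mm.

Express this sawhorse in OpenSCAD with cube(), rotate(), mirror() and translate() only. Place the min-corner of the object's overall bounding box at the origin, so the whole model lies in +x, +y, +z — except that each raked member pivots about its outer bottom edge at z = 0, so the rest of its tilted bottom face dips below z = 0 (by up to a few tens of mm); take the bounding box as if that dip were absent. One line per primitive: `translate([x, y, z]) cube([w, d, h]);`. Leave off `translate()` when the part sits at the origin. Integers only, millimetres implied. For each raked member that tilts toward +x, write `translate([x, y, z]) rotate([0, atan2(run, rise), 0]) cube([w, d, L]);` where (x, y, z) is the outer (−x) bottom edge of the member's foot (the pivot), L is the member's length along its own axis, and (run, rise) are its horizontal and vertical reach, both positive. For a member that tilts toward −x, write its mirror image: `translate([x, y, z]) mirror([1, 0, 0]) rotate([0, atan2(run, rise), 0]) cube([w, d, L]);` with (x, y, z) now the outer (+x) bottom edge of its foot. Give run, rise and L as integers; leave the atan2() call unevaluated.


// leg length = √(192² + 560²) = 592
// right-leg outer foot x = 2·192 + 107 = 491
// beam min-corner = (192, 0, 560)
translate([192, 0, 560]) cube([107, 968, 56]);
translate([0, 103, 0]) rotate([0, atan2(192, 560), 0]) cube([34, 58, 592]);
translate([491, 103, 0]) mirror([1, 0, 0]) rotate([0, atan2(192, 560), 0]) cube([34, 58, 592]);
translate([0, 807, 0]) rotate([0, atan2(192, 560), 0]) cube([34, 58, 592]);
translate([491, 807, 0]) mirror([1, 0, 0]) rotate([0, atan2(192, 560), 0]) cube([34, 58, 592]);


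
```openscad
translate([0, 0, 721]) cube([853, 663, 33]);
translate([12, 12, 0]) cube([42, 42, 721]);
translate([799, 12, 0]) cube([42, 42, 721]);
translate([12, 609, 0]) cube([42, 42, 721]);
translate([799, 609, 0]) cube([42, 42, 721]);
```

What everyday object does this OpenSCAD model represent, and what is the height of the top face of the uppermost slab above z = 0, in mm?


A table. The table height is 754 mm.

A 853×663×33 slab sits at z = 721 on four 42 mm square posts — a table. The top surface is at 721 + 33 = 754 mm.


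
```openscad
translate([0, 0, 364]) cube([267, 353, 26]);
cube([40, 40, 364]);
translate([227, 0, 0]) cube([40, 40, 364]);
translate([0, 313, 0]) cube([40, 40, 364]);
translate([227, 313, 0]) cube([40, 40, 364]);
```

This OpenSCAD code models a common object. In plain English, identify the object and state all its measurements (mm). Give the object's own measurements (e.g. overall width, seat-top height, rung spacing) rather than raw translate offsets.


A simple wooden stool: a rectangular seat 267 mm (x) by 353 mm (y), 26 mm thick, top face at z = 390 mm, on four square legs, each 40×40 mm in cross-section. The legs rest on z = 0, each flush with a corner of the seat.


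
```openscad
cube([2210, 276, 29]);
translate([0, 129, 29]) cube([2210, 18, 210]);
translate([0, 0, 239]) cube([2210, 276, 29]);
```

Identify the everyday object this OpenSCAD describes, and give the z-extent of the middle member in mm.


An I-beam. The web height is 210 mm.

Two wide flanges with a thin centred web — an I-beam. Overall 268 mm minus two 29 mm flanges gives a web of 268 − 2·29 = 210 mm.


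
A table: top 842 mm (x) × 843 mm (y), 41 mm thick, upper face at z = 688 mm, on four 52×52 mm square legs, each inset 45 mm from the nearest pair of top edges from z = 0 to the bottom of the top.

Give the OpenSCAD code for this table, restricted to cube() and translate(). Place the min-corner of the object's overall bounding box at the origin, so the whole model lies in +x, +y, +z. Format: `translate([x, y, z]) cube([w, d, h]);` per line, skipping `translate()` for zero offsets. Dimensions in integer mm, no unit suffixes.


translate([0, 0, 647]) cube([842, 843, 41]);
translate([45, 45, 0]) cube([52, 52, 647]);
translate([745, 45, 0]) cube([52, 52, 647]);
translate([45, 746, 0]) cube([52, 52, 647]);
translate([745, 746, 0]) cube([52, 52, 647]);


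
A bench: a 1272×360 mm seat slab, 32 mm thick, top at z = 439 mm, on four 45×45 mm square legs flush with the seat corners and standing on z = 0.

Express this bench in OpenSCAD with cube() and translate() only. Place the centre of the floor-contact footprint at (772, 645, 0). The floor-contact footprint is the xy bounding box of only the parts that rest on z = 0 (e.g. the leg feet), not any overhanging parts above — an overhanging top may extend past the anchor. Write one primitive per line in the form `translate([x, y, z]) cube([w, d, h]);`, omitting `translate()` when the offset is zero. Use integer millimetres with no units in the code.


translate([136, 465, 407]) cube([1272, 360, 32]);
translate([136, 465, 0]) cube([45, 45, 407]);
translate([136, 780, 0]) cube([45, 45, 407]);
translate([1363, 465, 0]) cube([45, 45, 407]);
translate([1363, 780, 0]) cube([45, 45, 407]);


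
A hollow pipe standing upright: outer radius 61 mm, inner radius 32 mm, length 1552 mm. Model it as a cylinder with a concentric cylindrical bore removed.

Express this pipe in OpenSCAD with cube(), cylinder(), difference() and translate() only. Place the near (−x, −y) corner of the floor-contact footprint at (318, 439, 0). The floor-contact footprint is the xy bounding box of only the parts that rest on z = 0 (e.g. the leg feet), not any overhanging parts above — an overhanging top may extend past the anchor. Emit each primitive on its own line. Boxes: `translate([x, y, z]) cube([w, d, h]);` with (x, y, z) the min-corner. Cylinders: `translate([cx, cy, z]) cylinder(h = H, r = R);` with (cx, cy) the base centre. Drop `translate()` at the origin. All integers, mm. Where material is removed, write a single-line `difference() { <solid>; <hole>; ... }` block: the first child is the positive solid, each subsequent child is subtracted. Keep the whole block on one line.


difference() { translate([379, 500, 0]) cylinder(h = 1552, r = 61); translate([379, 500, 0]) cylinder(h = 1552, r = 32); }


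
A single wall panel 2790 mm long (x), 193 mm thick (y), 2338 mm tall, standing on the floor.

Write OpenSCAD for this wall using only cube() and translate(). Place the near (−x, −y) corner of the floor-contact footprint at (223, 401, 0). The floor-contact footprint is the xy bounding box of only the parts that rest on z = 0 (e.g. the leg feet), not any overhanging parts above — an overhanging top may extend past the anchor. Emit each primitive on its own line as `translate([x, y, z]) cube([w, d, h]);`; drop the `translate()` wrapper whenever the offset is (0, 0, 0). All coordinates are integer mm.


translate([223, 401, 0]) cube([2790, 193, 2338]);


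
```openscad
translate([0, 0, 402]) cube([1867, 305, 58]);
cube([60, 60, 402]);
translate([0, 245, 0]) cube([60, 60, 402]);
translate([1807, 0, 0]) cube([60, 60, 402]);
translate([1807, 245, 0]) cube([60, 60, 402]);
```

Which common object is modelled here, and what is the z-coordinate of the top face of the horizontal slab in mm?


A bench. The seat-top height is 460 mm.

A long slab on four corner posts — a bench. The slab sits at z = 402 with thickness 58, so the top is 402 + 58 = 460 mm.


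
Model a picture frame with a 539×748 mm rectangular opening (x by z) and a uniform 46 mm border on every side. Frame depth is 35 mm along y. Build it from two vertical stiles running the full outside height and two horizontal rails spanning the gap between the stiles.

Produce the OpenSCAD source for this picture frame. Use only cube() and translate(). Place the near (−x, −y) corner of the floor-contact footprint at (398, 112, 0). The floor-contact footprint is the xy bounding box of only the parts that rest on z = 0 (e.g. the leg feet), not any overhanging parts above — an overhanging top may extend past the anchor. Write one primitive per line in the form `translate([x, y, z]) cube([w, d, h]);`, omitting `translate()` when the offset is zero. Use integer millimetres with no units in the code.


translate([398, 112, 0]) cube([46, 35, 840]);
translate([983, 112, 0]) cube([46, 35, 840]);
translate([444, 112, 0]) cube([539, 35, 46]);
translate([444, 112, 794]) cube([539, 35, 46]);


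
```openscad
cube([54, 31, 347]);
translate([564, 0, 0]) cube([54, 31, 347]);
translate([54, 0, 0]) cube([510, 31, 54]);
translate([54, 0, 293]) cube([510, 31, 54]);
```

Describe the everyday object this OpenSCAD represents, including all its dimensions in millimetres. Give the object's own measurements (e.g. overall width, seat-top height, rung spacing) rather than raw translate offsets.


A rectangular picture frame lying in the x–z plane (depth along y). The opening is 510 mm wide (x) by 239 mm tall (z), surrounded by a border 54 mm wide on all four sides. The frame is 31 mm deep and is made of two full-height vertical stiles with two horizontal rails fitted between them.


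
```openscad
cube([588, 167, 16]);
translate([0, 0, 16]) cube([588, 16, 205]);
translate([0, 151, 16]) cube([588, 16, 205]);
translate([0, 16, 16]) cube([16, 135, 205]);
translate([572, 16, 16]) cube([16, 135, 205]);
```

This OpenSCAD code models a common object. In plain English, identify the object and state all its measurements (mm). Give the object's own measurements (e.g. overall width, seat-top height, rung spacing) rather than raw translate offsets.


An open-topped rectangular box: outside dimensions 588×167×221 mm, with a uniform wall and base thickness of 16 mm. The base is a full 588×167 slab on the floor; four walls sit on top of the base. The front and back walls (the −y and +y sides) span the full width; the two side walls fit between them.


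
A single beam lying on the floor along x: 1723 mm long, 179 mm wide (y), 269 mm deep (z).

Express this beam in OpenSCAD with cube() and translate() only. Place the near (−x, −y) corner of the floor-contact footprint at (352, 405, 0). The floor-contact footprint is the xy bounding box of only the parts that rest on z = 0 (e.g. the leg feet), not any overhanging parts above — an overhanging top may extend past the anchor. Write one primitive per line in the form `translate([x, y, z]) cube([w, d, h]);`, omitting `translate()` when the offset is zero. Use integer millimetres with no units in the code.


translate([352, 405, 0]) cube([1723, 179, 269]);


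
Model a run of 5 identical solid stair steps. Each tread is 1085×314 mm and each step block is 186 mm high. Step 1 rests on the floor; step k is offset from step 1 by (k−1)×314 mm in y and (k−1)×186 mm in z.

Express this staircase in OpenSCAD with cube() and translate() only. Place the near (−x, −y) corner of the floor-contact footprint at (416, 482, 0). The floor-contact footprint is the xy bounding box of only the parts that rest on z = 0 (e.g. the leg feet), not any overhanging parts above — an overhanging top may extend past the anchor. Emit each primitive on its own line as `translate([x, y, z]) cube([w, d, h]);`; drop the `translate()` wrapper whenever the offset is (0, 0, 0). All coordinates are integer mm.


translate([416, 482, 0]) cube([1085, 314, 186]);
translate([416, 796, 186]) cube([1085, 314, 186]);
translate([416, 1110, 372]) cube([1085, 314, 186]);
translate([416, 1424, 558]) cube([1085, 314, 186]);
translate([416, 1738, 744]) cube([1085, 314, 186]);


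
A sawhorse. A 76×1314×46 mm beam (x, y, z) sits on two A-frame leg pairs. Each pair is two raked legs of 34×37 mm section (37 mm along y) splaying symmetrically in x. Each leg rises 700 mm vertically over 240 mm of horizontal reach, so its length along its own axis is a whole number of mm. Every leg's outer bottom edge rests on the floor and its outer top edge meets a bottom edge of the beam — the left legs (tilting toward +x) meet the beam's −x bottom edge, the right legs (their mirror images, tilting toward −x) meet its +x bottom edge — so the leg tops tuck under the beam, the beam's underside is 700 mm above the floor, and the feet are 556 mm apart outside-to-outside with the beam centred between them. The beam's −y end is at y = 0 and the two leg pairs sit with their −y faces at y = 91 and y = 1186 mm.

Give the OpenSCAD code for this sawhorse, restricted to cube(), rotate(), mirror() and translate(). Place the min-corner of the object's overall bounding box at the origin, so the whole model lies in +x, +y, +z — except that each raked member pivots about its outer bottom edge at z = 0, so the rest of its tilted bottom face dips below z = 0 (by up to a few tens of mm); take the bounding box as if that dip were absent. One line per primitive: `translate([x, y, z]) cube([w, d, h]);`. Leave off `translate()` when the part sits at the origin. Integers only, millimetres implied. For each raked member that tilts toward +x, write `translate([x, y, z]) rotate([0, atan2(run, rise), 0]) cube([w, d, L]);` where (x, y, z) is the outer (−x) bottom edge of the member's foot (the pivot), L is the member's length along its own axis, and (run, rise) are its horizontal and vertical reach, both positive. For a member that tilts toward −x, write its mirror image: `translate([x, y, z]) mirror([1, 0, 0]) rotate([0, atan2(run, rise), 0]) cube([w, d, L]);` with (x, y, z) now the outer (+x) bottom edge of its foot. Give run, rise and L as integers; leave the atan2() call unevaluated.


// leg length = √(240² + 700²) = 740
// right-leg outer foot x = 2·240 + 76 = 556
// beam min-corner = (240, 0, 700)
translate([240, 0, 700]) cube([76, 1314, 46]);
translate([0, 91, 0]) rotate([0, atan2(240, 700), 0]) cube([34, 37, 740]);
translate([556, 91, 0]) mirror([1, 0, 0]) rotate([0, atan2(240, 700), 0]) cube([34, 37, 740]);
translate([0, 1186, 0]) rotate([0, atan2(240, 700), 0]) cube([34, 37, 740]);
translate([556, 1186, 0]) mirror([1, 0, 0]) rotate([0, atan2(240, 700), 0]) cube([34, 37, 740]);


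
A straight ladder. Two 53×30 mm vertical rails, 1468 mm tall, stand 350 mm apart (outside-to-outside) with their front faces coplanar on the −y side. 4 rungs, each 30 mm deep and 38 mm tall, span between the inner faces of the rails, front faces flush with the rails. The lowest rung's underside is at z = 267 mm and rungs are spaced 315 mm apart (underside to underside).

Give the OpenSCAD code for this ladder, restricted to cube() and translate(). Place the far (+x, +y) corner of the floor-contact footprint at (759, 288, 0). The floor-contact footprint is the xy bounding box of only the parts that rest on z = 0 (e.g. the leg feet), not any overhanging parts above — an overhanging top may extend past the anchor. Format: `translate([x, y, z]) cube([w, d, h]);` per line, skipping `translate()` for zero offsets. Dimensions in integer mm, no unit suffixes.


// rung span = 350 - 2*53 = 244
// rung[k] z = 267 + k*315
translate([409, 258, 0]) cube([53, 30, 1468]);
translate([706, 258, 0]) cube([53, 30, 1468]);
translate([462, 258, 267]) cube([244, 30, 38]);
translate([462, 258, 582]) cube([244, 30, 38]);
translate([462, 258, 897]) cube([244, 30, 38]);
translate([462, 258, 1212]) cube([244, 30, 38]);


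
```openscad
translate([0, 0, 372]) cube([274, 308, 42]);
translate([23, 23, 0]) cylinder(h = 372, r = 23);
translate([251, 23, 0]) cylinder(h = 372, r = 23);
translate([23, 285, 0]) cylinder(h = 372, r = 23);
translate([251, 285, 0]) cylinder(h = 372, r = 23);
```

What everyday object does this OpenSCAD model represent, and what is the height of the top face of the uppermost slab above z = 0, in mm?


A stool. The seat height is 414 mm.

A 274×308×42 slab at z = 372 on four corner cylinders — a stool. The seat top is 372 + 42 = 414 mm.


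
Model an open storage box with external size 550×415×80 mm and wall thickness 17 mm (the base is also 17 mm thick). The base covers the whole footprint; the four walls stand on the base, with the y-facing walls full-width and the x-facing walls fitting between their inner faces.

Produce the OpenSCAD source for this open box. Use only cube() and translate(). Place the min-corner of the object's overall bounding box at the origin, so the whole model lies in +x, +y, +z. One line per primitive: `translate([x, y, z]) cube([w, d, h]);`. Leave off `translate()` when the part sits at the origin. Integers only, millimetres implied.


cube([550, 415, 17]);
translate([0, 0, 17]) cube([550, 17, 63]);
translate([0, 398, 17]) cube([550, 17, 63]);
translate([0, 17, 17]) cube([17, 381, 63]);
translate([533, 17, 17]) cube([17, 381, 63]);


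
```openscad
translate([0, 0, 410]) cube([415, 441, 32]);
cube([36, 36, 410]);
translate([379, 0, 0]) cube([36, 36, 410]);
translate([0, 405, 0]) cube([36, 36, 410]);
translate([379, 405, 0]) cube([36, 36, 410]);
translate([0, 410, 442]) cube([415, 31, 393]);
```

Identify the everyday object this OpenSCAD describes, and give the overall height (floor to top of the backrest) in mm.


A chair. The overall height is 835 mm.

A slab on four corner posts with a tall panel at the back — a chair. The seat slab sits at z = 410 with thickness 32, and the 393 mm backrest starts at the seat top, so the overall height is 410 + 32 + 393 = 835 mm.


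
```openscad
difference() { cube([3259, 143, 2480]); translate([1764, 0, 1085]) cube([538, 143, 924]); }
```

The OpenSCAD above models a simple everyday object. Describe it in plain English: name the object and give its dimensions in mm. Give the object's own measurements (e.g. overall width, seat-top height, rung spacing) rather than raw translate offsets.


A wall 3259 mm long (x), 143 mm thick (y), 2480 mm tall, with a rectangular window opening cut through it. The opening is 538 mm wide and 924 mm tall; its sill is at z = 1085 mm and its near (−x) edge is 1764 mm from the wall's −x end. The opening passes through the full wall thickness.


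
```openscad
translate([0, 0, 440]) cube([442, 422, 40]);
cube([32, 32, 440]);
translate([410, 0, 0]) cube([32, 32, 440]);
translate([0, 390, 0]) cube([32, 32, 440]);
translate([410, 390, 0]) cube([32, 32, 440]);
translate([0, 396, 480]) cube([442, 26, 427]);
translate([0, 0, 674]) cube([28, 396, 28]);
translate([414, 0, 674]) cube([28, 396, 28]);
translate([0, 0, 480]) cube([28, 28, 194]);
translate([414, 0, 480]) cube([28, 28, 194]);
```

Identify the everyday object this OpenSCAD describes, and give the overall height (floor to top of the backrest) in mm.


A chair. The overall height is 907 mm.

A slab on four corner posts with a tall panel at the back — a chair. The seat slab sits at z = 440 with thickness 40, and the 427 mm backrest starts at the seat top, so the overall height is 440 + 40 + 427 = 907 mm.


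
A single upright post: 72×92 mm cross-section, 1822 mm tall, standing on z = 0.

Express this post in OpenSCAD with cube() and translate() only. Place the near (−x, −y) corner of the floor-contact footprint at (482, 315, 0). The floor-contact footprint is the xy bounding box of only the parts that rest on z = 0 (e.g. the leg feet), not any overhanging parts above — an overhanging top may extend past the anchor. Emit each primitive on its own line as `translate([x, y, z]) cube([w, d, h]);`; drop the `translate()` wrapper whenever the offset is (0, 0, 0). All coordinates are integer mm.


translate([482, 315, 0]) cube([72, 92, 1822]);


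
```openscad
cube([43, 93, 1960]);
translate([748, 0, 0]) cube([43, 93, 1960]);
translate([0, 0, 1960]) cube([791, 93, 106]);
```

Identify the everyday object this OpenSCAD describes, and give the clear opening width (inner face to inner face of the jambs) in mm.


A door frame. The clear opening width is 705 mm.

Two 1960 mm tall posts with a header on top — a door frame. The left jamb is 43 mm wide at x = 0; the right jamb starts at x = 748. The clear opening is 748 − 43 = 705 mm.


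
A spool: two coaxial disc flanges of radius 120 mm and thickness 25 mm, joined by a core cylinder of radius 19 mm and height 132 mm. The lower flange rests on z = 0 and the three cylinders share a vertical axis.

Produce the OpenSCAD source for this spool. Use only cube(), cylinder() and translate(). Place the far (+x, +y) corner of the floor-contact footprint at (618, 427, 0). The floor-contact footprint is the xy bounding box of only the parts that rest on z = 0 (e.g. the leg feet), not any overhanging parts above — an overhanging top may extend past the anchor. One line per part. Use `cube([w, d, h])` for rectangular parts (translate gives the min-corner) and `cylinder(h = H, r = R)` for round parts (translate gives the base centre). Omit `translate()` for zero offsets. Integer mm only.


translate([498, 307, 0]) cylinder(h = 25, r = 120);
translate([498, 307, 25]) cylinder(h = 132, r = 19);
translate([498, 307, 157]) cylinder(h = 25, r = 120);


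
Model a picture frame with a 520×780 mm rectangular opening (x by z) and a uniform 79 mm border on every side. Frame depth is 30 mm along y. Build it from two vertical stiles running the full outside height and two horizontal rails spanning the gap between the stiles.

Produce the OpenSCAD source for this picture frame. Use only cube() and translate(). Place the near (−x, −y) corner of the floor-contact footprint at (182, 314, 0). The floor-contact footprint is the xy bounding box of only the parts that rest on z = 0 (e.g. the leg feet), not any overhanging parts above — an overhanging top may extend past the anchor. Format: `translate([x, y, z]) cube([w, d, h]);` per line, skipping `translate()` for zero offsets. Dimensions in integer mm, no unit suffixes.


translate([182, 314, 0]) cube([79, 30, 938]);
translate([781, 314, 0]) cube([79, 30, 938]);
translate([261, 314, 0]) cube([520, 30, 79]);
translate([261, 314, 859]) cube([520, 30, 79]);


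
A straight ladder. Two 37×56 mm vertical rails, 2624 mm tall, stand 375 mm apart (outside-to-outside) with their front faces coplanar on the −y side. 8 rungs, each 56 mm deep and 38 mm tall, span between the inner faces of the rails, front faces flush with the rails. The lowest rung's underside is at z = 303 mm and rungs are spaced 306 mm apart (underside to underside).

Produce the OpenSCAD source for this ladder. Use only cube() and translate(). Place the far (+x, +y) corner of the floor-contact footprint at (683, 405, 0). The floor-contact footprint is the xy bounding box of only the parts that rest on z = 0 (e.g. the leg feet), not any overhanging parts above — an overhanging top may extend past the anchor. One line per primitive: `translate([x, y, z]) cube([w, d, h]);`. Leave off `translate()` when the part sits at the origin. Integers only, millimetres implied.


// rung span = 375 - 2*37 = 301
// rung[k] z = 303 + k*306
translate([308, 349, 0]) cube([37, 56, 2624]);
translate([646, 349, 0]) cube([37, 56, 2624]);
translate([345, 349, 303]) cube([301, 56, 38]);
translate([345, 349, 609]) cube([301, 56, 38]);
translate([345, 349, 915]) cube([301, 56, 38]);
translate([345, 349, 1221]) cube([301, 56, 38]);
translate([345, 349, 1527]) cube([301, 56, 38]);
translate([345, 349, 1833]) cube([301, 56, 38]);
translate([345, 349, 2139]) cube([301, 56, 38]);
translate([345, 349, 2445]) cube([301, 56, 38]);


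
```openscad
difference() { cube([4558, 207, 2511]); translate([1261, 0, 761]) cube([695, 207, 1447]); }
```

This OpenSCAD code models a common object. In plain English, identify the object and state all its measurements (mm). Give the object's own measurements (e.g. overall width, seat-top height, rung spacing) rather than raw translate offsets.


A wall 4558 mm long (x), 207 mm thick (y), 2511 mm tall, with a rectangular window opening cut through it. The opening is 695 mm wide and 1447 mm tall; its sill is at z = 761 mm and its near (−x) edge is 1261 mm from the wall's −x end. The opening passes through the full wall thickness.


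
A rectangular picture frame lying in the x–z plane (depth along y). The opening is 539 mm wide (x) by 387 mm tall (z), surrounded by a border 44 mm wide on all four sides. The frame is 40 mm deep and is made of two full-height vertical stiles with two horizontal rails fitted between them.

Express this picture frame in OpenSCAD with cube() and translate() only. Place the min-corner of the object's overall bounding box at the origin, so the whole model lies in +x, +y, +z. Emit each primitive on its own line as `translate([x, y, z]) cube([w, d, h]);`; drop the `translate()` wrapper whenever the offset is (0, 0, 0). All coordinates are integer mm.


cube([44, 40, 475]);
translate([583, 0, 0]) cube([44, 40, 475]);
translate([44, 0, 0]) cube([539, 40, 44]);
translate([44, 0, 431]) cube([539, 40, 44]);


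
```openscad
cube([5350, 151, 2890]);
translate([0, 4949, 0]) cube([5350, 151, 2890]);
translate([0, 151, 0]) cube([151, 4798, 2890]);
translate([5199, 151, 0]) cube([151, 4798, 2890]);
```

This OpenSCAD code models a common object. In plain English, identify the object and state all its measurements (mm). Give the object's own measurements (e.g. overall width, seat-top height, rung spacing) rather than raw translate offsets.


The wall frame of a small rectangular building: four walls, each 2890 mm tall and 151 mm thick, enclosing a footprint 5350 mm (x) by 5100 mm (y) outside-to-outside, with no floor or roof. The front and back walls (the −y and +y sides) span the full width; the two side walls fit between them.


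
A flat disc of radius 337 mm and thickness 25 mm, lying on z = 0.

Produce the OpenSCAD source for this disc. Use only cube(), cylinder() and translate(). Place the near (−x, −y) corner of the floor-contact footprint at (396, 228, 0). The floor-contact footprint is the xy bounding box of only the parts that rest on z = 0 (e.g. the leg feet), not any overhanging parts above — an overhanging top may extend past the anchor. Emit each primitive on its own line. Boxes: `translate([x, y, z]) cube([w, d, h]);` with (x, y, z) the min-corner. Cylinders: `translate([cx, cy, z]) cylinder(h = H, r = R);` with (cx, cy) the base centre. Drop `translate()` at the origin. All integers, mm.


translate([733, 565, 0]) cylinder(h = 25, r = 337);


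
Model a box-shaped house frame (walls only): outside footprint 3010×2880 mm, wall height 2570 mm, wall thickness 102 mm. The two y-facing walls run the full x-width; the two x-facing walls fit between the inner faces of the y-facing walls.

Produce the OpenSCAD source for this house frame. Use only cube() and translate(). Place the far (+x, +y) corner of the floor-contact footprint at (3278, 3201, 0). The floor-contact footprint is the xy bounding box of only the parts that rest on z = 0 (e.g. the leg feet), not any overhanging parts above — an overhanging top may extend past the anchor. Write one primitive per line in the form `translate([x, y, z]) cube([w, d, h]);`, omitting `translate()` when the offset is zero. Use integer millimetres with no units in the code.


translate([268, 321, 0]) cube([3010, 102, 2570]);
translate([268, 3099, 0]) cube([3010, 102, 2570]);
translate([268, 423, 0]) cube([102, 2676, 2570]);
translate([3176, 423, 0]) cube([102, 2676, 2570]);


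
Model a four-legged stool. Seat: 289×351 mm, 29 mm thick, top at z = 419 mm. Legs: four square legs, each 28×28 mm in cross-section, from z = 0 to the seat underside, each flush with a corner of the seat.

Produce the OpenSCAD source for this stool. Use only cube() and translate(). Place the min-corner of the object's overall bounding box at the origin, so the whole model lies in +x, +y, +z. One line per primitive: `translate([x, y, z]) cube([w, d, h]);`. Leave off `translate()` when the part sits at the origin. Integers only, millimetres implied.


// leg_h = 419 - 29 = 390
translate([0, 0, 390]) cube([289, 351, 29]);
cube([28, 28, 390]);
translate([261, 0, 0]) cube([28, 28, 390]);
translate([0, 323, 0]) cube([28, 28, 390]);
translate([261, 323, 0]) cube([28, 28, 390]);


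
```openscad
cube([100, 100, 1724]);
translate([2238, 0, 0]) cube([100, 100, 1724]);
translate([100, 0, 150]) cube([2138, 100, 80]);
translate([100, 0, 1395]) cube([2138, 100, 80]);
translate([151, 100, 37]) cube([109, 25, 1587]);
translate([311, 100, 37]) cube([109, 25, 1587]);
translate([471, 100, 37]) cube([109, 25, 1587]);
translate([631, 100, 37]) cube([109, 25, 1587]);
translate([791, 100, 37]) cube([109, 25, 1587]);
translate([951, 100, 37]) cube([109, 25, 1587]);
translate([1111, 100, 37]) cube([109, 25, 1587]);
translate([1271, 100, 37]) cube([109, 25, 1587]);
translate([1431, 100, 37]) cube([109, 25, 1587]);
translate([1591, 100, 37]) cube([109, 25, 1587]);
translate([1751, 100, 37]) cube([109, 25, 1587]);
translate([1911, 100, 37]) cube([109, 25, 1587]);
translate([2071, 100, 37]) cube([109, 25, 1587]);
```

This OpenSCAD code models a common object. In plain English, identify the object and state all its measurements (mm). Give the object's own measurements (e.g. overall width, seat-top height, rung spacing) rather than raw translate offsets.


A fence section. Two 100×100 mm posts, 1724 mm tall, stand on the floor with a clear span of 2138 mm between their inner faces. Two horizontal rails of 100×80 mm section span the gap between the posts with their undersides at z = 150 mm and z = 1395 mm, flush with the posts' −y face. 13 pickets, each 109 mm wide, 25 mm thick and 1587 mm tall, are fixed to the +y face of the rails with their bottoms at z = 37 mm, spaced across the span with a 51 mm gap after the −x post and between neighbouring pickets, with 58 mm left before the +x post.


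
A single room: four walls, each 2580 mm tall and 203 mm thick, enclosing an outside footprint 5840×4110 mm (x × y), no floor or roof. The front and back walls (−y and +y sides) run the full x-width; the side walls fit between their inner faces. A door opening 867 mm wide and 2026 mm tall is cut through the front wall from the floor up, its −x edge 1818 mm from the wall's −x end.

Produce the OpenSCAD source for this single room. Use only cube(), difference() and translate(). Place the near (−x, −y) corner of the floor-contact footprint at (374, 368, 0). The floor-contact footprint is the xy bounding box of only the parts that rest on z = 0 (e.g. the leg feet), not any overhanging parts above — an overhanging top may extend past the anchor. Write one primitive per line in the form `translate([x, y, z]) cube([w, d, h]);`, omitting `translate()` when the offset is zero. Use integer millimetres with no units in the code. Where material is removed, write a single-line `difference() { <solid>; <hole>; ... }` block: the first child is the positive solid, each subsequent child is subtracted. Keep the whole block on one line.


difference() { translate([374, 368, 0]) cube([5840, 203, 2580]); translate([2192, 368, 0]) cube([867, 203, 2026]); }
translate([374, 4275, 0]) cube([5840, 203, 2580]);
translate([374, 571, 0]) cube([203, 3704, 2580]);
translate([6011, 571, 0]) cube([203, 3704, 2580]);


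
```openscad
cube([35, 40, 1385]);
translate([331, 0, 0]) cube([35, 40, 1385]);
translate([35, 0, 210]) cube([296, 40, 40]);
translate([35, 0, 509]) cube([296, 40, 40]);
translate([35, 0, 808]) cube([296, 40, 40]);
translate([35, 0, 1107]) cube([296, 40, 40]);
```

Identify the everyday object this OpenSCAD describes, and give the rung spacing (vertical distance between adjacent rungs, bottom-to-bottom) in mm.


A ladder. The rung spacing is 299 mm.

Two tall 35×40 posts with 4 short bars between them — a ladder. Adjacent rungs sit at z = 210 and z = 509, so the spacing is 509 − 210 = 299 mm.


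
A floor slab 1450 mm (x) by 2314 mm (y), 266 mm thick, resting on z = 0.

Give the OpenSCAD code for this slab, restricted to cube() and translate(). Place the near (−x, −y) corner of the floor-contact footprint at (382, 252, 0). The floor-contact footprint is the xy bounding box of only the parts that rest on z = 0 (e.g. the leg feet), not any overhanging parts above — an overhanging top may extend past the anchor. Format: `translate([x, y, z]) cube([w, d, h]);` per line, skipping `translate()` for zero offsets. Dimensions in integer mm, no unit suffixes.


translate([382, 252, 0]) cube([1450, 2314, 266]);


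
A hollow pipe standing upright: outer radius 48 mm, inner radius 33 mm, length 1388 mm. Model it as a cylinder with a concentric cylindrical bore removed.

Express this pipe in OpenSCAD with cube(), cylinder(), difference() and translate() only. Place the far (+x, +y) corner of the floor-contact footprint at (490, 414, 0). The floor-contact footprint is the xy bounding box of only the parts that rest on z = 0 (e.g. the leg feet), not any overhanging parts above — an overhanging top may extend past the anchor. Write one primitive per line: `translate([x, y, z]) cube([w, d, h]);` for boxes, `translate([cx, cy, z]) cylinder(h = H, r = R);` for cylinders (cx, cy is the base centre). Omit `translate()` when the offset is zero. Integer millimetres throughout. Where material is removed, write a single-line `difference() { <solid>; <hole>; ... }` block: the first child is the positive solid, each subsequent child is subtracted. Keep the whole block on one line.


difference() { translate([442, 366, 0]) cylinder(h = 1388, r = 48); translate([442, 366, 0]) cylinder(h = 1388, r = 33); }


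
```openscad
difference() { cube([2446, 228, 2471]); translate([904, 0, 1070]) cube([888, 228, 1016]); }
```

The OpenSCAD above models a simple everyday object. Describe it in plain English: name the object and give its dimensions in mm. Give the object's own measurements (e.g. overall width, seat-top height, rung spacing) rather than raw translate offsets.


A wall 2446 mm long (x), 228 mm thick (y), 2471 mm tall, with a rectangular window opening cut through it. The opening is 888 mm wide and 1016 mm tall; its sill is at z = 1070 mm and its near (−x) edge is 904 mm from the wall's −x end. The opening passes through the full wall thickness.


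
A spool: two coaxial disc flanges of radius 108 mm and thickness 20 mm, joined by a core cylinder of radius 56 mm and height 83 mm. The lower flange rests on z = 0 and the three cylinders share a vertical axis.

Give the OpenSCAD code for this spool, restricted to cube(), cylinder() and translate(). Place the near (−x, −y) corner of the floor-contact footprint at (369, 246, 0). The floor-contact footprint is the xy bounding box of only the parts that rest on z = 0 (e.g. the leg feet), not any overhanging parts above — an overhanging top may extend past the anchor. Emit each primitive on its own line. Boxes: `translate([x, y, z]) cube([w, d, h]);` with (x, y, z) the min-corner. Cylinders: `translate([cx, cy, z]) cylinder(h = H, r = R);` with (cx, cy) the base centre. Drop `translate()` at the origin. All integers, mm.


translate([477, 354, 0]) cylinder(h = 20, r = 108);
translate([477, 354, 20]) cylinder(h = 83, r = 56);
translate([477, 354, 103]) cylinder(h = 20, r = 108);
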